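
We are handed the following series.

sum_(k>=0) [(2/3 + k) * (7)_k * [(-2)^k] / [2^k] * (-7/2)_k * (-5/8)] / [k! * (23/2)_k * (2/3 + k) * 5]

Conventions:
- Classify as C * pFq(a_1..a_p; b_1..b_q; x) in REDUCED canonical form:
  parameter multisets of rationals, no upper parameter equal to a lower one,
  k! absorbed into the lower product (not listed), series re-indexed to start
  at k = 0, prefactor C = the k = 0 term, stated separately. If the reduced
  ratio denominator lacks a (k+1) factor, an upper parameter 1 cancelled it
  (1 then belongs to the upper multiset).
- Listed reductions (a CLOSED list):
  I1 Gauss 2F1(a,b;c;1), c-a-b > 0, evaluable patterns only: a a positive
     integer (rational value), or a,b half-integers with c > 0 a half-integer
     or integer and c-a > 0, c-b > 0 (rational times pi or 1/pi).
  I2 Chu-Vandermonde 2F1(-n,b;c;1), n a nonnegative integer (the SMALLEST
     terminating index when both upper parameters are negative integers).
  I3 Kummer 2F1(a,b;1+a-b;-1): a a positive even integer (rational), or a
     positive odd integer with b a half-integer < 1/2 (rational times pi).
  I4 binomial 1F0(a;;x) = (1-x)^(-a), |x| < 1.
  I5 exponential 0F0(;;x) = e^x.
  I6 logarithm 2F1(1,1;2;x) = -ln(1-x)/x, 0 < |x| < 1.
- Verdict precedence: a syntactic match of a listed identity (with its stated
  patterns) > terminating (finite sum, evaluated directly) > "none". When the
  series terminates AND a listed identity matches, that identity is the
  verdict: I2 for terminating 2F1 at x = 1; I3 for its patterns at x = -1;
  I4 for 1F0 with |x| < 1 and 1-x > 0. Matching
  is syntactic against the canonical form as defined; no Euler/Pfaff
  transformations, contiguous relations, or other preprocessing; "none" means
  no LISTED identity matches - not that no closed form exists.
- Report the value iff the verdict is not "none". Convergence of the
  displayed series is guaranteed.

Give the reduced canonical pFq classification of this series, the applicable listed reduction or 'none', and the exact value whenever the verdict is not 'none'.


Reduced: x = -1, 2F1, upper = {-7/2, 7}, lower = {23/2}, C = -1/8. Verdict: this is the Kummer evaluation I3 (x = -1; c = 23/2 equals 1+a-b for upper {-7/2, 7}: listed pattern). Its exact value is (-14549535/67108864) * pi.

The tell: t_0 being -1/8, k + 2/3 divides numerator and denominator alike; C = -1/8 after cancelling.
Consecutive-term ratio: r(k) = (-1) * (k-7/2) (k+7) / [(k+23/2) (k+1)] - rational in k. x = (-1); t_0 = -1/8; negate the roots.


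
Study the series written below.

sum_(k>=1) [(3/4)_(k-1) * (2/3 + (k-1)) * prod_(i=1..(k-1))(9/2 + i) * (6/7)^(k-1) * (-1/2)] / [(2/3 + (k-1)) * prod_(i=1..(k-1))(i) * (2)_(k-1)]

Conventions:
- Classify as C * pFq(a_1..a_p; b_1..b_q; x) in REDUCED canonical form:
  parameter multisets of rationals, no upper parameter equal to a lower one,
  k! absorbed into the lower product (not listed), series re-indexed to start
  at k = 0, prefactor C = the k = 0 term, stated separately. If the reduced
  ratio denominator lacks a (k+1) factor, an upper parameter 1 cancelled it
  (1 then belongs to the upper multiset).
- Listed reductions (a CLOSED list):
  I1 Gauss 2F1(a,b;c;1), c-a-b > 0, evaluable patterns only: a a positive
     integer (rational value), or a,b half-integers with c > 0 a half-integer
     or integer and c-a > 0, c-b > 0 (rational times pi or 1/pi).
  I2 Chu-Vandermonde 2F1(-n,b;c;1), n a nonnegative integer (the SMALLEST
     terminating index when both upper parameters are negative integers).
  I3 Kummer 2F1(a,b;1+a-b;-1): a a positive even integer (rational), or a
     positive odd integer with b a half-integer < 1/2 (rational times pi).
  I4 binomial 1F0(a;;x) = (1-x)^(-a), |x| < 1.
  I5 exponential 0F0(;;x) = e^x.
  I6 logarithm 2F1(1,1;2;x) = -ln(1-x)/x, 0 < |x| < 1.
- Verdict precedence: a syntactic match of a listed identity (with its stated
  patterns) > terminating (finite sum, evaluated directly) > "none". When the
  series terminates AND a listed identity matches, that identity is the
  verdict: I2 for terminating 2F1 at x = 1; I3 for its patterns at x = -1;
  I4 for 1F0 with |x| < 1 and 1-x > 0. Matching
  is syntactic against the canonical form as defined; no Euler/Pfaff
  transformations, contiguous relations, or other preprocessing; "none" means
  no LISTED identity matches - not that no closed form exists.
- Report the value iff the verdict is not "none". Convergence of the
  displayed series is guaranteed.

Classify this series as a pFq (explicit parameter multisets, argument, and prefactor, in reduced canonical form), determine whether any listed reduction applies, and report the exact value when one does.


Key observation: with t_0 = -1/2, the running product (prefactor -1/2) telescopes to a rising factorial.
Ratio: r(k) = (6/7) * (k+3/4) (k+11/2) / [(k+2) (k+1)] - poly over poly, x = (6/7) from leading terms; C = -1/2 at k = 0.

Classification (C = -1/2): 2F1 with upper {3/4, 11/2}, lower {2}, argument x = 6/7. Verdict: none here - no I1-I6 shape fits x = 6/7 with lower {2}.


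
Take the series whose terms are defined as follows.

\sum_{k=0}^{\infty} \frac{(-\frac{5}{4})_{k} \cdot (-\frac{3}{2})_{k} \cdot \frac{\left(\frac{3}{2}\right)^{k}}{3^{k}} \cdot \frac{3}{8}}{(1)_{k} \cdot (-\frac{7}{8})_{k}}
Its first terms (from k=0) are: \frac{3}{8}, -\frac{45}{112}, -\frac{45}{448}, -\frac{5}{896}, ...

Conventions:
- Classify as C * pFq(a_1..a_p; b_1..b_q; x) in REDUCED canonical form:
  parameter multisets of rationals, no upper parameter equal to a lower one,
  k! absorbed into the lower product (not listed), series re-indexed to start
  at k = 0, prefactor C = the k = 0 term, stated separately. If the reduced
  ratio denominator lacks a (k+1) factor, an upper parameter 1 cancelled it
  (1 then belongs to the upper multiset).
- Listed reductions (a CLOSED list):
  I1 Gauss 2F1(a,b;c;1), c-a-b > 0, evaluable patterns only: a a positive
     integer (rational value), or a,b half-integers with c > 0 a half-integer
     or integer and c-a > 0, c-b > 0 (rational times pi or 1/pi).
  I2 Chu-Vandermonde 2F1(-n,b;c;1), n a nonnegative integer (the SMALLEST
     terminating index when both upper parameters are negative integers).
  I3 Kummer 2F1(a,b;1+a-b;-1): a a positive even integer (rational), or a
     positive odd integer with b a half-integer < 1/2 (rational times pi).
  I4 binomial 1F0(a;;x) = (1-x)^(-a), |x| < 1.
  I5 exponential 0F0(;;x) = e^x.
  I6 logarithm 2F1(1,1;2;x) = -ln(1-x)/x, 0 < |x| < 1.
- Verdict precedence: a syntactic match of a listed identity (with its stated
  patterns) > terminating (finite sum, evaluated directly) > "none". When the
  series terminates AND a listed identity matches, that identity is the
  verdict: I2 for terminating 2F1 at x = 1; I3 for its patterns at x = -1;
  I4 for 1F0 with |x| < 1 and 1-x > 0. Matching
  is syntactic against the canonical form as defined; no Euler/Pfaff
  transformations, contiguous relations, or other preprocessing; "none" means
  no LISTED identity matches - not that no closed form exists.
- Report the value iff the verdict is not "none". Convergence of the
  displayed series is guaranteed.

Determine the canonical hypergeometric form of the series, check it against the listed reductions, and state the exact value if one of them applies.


This is \frac{3}{8} * 2F1(-\frac{3}{2}, -\frac{5}{4}; -\frac{7}{8}; \frac{1}{2}) in reduced canonical form. Verdict: none. No listed pattern accepts 2F1(-\frac{3}{2}, -\frac{5}{4}; -\frac{7}{8}; \frac{1}{2}).

The tell: from the first term \frac{3}{8}: (1)_k (prefactor 3/8) is k! itself.
Consecutive-term ratio: r(k) = \frac{1}{2} * (k-\frac{3}{2}) (k-\frac{5}{4}) / [(k-\frac{7}{8}) (k+1)] - rational in k, leading ratio \frac{1}{2}; with t_0 = \frac{3}{8}, classification follows.


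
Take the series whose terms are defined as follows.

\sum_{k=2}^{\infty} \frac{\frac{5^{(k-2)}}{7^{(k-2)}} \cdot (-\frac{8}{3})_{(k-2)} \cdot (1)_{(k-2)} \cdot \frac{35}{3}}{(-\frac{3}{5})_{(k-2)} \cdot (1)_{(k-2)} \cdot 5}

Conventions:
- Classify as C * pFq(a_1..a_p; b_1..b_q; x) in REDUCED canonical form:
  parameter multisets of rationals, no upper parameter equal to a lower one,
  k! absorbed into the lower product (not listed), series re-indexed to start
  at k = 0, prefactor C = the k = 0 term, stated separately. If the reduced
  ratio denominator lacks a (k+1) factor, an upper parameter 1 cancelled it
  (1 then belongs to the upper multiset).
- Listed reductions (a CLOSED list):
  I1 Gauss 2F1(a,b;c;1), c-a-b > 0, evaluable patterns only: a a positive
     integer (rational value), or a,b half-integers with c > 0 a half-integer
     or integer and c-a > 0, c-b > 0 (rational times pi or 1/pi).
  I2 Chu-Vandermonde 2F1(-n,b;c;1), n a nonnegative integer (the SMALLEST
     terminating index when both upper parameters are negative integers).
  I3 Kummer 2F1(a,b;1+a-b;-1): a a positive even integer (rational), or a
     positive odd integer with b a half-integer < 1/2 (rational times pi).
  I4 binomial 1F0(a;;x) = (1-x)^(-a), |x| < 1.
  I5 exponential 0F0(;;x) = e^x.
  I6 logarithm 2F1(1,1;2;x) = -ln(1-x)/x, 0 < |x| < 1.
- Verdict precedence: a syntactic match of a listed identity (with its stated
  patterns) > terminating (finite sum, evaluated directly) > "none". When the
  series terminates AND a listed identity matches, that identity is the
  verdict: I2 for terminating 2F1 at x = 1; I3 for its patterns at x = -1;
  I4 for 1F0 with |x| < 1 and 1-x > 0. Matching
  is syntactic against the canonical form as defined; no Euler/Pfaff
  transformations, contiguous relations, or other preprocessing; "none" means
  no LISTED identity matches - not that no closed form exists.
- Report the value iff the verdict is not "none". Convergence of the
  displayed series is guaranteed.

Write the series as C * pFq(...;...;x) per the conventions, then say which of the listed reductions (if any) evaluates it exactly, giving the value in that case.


Classification (C = \frac{7}{3}): 2F1 with upper {-\frac{8}{3}, 1}, lower {-\frac{3}{5}}, argument x = \frac{5}{7}. Verdict: none - this 2F1 at x = \frac{5}{7} matches no listed pattern, and upper {-\frac{8}{3}, 1} holds no stopper.

Key observation: t_0 being \frac{7}{3}, (1)_k (C = 7/3) is k! itself.
Consecutive-term ratio: r(k) = \frac{5}{7} * (k-\frac{8}{3}) (k+1) / [(k-\frac{3}{5}) (k+1)] - rational in k, leading ratio \frac{5}{7}; with t_0 = \frac{7}{3}, classification follows.


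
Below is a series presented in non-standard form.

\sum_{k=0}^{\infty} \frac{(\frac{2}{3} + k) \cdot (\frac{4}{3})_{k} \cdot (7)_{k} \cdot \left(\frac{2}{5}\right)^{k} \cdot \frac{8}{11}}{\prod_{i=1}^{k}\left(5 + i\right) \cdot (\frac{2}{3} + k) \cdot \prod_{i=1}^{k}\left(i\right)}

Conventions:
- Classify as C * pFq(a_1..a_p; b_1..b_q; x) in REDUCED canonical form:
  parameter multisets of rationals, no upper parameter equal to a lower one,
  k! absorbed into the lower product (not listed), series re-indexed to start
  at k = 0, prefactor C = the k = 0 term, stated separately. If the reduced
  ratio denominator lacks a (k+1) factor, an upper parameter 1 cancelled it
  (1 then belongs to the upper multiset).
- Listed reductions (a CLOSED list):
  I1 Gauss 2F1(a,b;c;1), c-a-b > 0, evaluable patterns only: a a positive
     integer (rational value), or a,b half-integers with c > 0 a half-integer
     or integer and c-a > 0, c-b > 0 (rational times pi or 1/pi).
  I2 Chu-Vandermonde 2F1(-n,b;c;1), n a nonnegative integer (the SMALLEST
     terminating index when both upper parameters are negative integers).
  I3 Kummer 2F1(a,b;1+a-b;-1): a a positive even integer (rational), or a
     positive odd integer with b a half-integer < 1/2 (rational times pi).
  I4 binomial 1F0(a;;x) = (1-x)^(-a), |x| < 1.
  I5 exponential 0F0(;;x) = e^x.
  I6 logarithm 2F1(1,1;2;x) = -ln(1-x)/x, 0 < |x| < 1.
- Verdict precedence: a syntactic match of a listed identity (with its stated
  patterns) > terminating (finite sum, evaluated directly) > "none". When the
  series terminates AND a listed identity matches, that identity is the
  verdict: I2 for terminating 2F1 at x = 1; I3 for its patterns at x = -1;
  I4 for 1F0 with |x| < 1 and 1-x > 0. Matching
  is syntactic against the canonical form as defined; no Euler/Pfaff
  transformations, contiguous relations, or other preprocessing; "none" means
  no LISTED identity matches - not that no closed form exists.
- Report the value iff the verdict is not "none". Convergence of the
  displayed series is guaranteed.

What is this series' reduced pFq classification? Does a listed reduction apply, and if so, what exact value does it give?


Reduced: x = \frac{2}{5}, 2F1, upper = {\frac{4}{3}, 7}, lower = {6}, C = \frac{8}{11}. Verdict: none - at argument \frac{2}{5} the multisets {\frac{4}{3}, 7} ; {6} match no listed identity.

The tell: t_0 = \frac{8}{11} here, and the lower running product (prefactor 8/11) is a rising factorial.
Consecutive-term ratio: r(k) = \frac{2}{5} * (k+\frac{4}{3}) (k+7) / [(k+6) (k+1)] ; factor over Q: parameters, x = \frac{2}{5}, and C = \frac{8}{11}.


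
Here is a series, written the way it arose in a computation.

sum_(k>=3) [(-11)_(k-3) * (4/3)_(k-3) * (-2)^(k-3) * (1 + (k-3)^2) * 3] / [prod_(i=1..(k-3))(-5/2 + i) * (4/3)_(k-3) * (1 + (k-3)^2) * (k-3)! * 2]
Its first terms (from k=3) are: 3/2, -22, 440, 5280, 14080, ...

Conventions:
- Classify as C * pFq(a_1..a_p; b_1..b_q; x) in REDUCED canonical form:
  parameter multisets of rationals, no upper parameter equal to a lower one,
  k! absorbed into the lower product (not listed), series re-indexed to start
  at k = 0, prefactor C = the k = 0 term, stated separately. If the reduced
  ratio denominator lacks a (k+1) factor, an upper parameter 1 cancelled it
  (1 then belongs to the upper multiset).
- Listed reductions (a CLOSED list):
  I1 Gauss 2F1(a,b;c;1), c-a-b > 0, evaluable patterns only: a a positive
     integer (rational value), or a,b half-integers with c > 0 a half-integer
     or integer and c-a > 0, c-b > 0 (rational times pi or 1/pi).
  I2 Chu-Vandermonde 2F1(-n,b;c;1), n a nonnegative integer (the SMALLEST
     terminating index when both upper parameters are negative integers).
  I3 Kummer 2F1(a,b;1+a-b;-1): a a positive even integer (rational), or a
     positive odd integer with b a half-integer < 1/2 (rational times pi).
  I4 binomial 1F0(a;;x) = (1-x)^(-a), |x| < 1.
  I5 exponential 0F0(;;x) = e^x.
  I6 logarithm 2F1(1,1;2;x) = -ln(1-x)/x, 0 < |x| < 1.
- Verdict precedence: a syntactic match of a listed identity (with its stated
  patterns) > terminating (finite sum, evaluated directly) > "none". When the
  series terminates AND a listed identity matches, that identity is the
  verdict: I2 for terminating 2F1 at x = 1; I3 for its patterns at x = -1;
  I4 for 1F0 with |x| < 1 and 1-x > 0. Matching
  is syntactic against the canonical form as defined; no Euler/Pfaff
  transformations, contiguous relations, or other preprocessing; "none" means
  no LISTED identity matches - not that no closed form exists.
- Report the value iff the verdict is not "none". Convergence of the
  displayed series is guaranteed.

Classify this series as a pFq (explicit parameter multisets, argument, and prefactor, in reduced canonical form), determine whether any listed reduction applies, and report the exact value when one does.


Classification (C = 3/2): 1F1 with upper {-11}, lower {-3/2}, argument x = -2. Verdict: terminating. (-11)_k vanishes past k = 11, leaving a 12-term sum, computed directly. Hence: 3307924077671/68918850.

First insight: t_0 = 3/2 here, and the constant factors (prefactor 3/2) combine into one prefactor.
Consecutive-term ratio: r(k) = (-2) * (k-11) / [(k-3/2) (k+1)] ; factor over Q: parameters, x = (-2), and C = 3/2.


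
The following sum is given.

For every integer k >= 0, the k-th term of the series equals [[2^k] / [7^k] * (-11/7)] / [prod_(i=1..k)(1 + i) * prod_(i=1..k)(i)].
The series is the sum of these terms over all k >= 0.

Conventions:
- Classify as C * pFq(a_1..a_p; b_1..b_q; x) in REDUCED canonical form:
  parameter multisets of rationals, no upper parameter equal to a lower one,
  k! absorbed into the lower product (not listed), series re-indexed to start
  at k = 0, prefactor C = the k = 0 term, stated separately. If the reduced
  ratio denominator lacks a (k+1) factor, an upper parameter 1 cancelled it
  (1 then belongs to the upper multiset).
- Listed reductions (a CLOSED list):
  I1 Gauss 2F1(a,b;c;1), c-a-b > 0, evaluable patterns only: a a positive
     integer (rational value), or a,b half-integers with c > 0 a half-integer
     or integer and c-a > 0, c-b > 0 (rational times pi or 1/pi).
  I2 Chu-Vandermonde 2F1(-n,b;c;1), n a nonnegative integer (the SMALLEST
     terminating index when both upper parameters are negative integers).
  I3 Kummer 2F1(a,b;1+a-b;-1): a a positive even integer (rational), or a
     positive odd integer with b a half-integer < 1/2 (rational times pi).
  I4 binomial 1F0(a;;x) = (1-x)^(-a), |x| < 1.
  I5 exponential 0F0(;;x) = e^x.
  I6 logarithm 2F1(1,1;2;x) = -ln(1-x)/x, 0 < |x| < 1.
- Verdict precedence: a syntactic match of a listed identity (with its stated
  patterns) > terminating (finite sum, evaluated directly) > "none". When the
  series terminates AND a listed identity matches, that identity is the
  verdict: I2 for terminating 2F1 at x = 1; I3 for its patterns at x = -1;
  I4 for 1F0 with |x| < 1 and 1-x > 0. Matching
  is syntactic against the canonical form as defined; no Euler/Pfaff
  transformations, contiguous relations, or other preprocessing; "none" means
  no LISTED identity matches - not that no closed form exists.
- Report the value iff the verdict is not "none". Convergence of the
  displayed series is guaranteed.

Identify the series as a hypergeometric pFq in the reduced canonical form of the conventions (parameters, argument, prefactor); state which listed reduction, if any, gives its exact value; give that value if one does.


At argument 2/7: a 0F1 with upper {-}, lower {2}, scaled by C = -11/7. Verdict: none - at argument 2/7 the multisets {-} ; {2} match no listed identity.

The tell: from the first term -11/7: the product of the first k integers (C = -11/7) is k!.
Consecutive-term ratio: r(k) = (2/7) * 1 / [(k+2) (k+1)] ; factor over Q: parameters, x = (2/7), and C = -11/7.


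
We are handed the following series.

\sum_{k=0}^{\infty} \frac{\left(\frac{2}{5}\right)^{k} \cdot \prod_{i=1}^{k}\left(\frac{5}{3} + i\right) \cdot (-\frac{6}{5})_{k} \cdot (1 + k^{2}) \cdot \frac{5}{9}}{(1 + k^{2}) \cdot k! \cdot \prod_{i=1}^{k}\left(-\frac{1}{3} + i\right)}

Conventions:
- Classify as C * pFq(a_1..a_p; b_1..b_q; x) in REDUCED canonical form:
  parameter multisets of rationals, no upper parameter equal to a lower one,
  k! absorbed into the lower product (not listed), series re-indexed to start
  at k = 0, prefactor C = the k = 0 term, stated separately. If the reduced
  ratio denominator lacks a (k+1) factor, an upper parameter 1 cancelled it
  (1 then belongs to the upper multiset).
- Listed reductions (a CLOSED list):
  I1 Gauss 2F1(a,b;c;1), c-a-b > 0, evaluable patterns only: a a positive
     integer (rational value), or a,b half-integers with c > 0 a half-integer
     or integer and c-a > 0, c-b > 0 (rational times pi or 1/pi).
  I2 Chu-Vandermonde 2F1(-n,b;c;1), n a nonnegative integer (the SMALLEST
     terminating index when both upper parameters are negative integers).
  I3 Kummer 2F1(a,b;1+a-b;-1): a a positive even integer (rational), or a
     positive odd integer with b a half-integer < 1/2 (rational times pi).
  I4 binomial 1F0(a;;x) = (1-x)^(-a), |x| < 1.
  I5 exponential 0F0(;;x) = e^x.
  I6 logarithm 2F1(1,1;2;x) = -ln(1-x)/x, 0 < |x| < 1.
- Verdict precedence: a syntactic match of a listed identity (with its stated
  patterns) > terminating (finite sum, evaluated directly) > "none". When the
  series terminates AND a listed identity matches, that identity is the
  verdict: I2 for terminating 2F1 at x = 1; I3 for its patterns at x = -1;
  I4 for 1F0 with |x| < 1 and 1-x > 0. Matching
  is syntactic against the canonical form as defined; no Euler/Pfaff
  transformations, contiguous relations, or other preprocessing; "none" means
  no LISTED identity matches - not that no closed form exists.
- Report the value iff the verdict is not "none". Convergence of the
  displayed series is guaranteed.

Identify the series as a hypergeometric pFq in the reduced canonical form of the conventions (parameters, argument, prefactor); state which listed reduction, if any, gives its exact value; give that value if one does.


Prefactor \frac{5}{9}, argument \frac{2}{5}: 2F1 with upper {-\frac{6}{5}, \frac{8}{3}} over lower {\frac{2}{3}}. Verdict: none. No listed pattern accepts 2F1(-\frac{6}{5}, \frac{8}{3}; \frac{2}{3}; \frac{2}{5}).

Structural cue: x = \frac{2}{5} and the lower running product (C = 5/9) is a rising factorial.
Consecutive-term ratio: r(k) = \frac{2}{5} * (k-\frac{6}{5}) (k+\frac{8}{3}) / [(k+\frac{2}{3}) (k+1)] - rational in k, leading ratio \frac{2}{5}; with t_0 = \frac{5}{9}, classification follows.


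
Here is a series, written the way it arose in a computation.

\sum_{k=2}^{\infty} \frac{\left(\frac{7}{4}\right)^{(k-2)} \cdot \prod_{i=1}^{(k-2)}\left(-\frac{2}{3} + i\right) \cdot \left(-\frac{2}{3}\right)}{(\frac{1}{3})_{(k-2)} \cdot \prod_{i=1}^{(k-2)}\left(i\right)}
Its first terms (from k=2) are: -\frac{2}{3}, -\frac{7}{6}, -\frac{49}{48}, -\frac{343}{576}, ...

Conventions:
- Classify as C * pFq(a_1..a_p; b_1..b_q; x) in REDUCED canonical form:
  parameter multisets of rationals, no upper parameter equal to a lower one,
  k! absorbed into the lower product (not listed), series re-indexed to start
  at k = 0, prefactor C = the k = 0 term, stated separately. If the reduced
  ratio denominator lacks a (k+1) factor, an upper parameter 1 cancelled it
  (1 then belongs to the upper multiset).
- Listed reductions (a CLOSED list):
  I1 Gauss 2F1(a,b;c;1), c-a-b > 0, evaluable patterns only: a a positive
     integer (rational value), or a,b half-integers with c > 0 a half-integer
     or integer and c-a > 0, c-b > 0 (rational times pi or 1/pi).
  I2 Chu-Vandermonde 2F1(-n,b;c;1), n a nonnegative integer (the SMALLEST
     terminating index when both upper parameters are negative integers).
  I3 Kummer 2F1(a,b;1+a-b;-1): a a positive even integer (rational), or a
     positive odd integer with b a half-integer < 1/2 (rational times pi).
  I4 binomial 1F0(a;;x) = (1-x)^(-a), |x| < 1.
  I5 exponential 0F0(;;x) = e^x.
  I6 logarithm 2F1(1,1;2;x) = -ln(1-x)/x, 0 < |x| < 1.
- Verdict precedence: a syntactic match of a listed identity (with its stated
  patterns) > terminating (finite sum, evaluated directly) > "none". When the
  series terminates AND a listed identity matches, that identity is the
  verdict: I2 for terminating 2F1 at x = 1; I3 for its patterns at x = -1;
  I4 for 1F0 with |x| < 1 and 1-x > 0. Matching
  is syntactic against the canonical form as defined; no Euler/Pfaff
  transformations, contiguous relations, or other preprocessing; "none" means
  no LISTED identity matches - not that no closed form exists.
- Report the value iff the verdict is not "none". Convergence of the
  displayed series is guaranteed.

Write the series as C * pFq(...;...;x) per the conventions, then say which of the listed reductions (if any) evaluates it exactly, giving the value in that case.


Canonical form: C = -\frac{2}{3} times 0F0 with upper {-}, lower {-}, x = \frac{7}{4}. Verdict at x = \frac{7}{4}: the I5 exponential reduction matches (the 0F0 exponential series at x = \frac{7}{4}). Its exact value is \left(-\frac{2}{3}\right) \cdot e^{\frac{7}{4}}.

Key observation: from the first term -\frac{2}{3}: the parameter 1/3 appears in both the upper and lower lists and cancels.
Consecutive-term ratio: r(k) = \frac{7}{4} * 1 / [(k+1)] - poly over poly, x = \frac{7}{4} from leading terms; C = -\frac{2}{3} at k = 0.


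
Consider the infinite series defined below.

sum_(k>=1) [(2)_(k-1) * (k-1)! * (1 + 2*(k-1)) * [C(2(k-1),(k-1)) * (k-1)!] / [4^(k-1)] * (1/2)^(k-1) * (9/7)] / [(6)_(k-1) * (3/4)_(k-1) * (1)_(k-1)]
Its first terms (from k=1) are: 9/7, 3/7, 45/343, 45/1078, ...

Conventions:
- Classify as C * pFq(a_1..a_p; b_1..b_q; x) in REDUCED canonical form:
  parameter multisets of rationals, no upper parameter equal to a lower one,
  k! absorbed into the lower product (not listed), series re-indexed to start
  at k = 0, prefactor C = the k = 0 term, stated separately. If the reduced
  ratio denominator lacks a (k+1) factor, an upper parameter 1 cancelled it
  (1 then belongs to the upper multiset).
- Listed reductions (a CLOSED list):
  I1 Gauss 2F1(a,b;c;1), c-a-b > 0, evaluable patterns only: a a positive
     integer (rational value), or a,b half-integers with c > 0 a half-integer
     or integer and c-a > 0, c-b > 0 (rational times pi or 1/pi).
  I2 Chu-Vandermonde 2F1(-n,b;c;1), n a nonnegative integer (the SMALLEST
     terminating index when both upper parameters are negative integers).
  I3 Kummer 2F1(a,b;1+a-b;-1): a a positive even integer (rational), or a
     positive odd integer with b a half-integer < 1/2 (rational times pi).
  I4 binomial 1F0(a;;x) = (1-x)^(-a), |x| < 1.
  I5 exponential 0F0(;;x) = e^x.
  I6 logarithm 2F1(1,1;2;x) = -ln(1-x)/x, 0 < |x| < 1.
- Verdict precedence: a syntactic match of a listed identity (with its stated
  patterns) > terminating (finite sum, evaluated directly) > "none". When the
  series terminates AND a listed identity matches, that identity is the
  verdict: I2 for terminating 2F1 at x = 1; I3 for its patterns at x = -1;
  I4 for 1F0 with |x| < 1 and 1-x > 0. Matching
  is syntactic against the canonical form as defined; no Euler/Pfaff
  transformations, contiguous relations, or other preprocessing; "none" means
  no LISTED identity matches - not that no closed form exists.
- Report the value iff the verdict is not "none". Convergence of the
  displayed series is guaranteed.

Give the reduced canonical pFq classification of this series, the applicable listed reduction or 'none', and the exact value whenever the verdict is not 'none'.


Prefactor 9/7, argument 1/2: 3F2 with upper {1, 3/2, 2} over lower {3/4, 6}. Verdict: none (x = 1/2): each listed identity misses the multisets {1, 3/2, 2} ; {3/4, 6}.

First insight: t_0 being 9/7, the (2k+1) factor (C = 9/7) shifts (1/2)_k to (3/2)_k.
Term ratio: r(k) = (1/2) * (k+1) (k+3/2) (k+2) / [(k+3/4) (k+6) (k+1)] ; factor over Q: parameters, x = (1/2), and C = 9/7.


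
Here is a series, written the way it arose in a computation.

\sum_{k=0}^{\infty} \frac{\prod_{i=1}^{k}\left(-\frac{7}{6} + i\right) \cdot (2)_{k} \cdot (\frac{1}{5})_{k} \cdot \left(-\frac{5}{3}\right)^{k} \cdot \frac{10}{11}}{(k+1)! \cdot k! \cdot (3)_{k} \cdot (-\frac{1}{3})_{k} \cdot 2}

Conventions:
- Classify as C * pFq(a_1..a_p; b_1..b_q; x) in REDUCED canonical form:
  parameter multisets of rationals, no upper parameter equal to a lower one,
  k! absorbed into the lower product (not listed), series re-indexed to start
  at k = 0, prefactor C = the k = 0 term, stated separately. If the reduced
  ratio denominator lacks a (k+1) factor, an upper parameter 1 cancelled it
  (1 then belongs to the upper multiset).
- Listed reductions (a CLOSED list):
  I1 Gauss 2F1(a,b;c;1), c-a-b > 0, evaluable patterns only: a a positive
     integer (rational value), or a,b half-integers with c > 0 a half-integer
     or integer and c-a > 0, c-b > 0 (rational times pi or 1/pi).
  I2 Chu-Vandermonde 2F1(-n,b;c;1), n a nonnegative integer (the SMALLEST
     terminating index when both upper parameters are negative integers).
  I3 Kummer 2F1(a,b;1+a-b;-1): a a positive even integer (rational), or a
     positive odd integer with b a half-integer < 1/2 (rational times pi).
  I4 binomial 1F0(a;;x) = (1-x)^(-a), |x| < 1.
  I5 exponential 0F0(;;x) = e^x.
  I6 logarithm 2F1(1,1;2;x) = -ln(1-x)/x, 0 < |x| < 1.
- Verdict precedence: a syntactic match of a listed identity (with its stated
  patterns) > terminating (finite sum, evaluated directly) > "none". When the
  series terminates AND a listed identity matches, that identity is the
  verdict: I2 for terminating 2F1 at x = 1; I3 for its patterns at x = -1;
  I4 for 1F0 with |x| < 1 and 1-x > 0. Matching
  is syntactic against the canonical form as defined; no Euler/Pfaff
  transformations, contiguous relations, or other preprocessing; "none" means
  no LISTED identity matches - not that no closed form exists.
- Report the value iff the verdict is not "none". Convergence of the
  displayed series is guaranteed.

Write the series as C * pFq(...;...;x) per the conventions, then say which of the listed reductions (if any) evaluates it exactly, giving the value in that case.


The series (x = -\frac{5}{3}) is 2F2: upper {-\frac{1}{6}, \frac{1}{5}}, lower {-\frac{1}{3}, 3}, prefactor \frac{5}{11}. Verdict: none. Every listed pattern misses the 2F2 form at -\frac{5}{3}, upper {-\frac{1}{6}, \frac{1}{5}}.

Key step: t_0 = \frac{5}{11} here, and the running product (prefactor 5/11) telescopes to a rising factorial.
Step ratio: r(k) = -\frac{5}{3} * (k-\frac{1}{6}) (k+\frac{1}{5}) / [(k-\frac{1}{3}) (k+3) (k+1)] - rational in k. x = -\frac{5}{3}; t_0 = \frac{5}{11}; negate the roots.


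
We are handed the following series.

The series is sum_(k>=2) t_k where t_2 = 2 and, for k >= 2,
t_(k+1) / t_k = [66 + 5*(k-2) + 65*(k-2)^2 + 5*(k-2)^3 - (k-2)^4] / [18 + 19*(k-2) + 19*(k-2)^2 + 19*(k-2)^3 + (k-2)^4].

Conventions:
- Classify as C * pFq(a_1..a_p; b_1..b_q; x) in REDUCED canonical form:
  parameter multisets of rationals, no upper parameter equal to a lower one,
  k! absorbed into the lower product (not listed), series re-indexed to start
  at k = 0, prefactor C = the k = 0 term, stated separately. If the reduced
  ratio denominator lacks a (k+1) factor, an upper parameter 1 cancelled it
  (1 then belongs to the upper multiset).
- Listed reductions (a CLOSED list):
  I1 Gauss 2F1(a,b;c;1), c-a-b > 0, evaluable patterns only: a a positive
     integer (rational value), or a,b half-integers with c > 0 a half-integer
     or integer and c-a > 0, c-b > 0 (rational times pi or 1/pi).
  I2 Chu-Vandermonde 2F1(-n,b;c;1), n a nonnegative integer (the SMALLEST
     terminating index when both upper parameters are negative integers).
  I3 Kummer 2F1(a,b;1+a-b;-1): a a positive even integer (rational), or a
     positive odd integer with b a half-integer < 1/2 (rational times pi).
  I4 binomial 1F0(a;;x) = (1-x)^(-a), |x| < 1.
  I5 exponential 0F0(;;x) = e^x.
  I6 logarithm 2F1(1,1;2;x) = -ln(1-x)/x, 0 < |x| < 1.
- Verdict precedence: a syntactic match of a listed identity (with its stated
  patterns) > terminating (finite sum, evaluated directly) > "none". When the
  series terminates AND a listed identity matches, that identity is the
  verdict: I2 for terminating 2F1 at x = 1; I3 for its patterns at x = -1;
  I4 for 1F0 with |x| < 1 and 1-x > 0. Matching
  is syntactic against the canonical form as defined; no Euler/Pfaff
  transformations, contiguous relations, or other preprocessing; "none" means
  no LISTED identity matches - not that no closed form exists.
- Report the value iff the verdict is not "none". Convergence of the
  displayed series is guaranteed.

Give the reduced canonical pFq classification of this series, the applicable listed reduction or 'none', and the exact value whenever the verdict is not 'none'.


The tell: x = (-1) and roots of the ratio polynomials (prefactor 2) are the negated parameters.
Consecutive-term ratio: r(k) = (-1) * (k-11) (k+6) / [(k+18) (k+1)] - rational in k. x = (-1); t_0 = 2; negate the roots.

At argument -1: a 2F1 with upper {-11, 6}, lower {18}, scaled by C = 2. Verdict (x = -1): Kummer's theorem (I3) applies (x = -1; c = 18 equals 1+a-b for upper {-11, 6}: listed pattern). Sum: 68.


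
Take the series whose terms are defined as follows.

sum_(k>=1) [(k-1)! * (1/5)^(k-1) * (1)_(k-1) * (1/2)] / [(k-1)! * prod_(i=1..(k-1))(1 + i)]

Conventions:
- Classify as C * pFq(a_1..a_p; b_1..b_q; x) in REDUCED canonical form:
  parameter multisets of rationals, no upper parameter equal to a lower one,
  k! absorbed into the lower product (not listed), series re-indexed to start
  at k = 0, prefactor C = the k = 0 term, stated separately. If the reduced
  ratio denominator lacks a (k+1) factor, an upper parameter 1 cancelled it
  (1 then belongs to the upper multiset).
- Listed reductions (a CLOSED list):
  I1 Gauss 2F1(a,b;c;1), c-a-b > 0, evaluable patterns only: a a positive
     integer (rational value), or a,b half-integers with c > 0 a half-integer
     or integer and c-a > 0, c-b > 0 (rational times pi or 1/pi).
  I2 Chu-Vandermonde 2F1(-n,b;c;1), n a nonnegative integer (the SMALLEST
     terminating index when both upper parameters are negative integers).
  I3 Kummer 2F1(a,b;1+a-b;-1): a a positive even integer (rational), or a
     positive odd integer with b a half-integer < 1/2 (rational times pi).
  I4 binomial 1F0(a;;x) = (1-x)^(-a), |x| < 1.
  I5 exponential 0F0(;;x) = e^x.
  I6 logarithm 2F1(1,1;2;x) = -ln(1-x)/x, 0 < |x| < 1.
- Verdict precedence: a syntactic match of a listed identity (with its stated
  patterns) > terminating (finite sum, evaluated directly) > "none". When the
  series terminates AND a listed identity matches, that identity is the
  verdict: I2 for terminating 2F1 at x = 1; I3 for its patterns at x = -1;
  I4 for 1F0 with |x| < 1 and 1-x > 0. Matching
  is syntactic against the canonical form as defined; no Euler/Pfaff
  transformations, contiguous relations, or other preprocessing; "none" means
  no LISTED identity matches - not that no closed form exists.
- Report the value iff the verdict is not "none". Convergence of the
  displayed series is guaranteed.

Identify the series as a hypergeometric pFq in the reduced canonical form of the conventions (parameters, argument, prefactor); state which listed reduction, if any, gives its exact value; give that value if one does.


Structural cue: t_0 being 1/2, the factorial ratio (prefactor 1/2) (k+a-1)!/(a-1)! is a rising factorial (a)_k.
Consecutive-term ratio: r(k) = (1/5) * (k+1) (k+1) / [(k+2) (k+1)] - poly over poly, x = (1/5) from leading terms; C = 1/2 at k = 0.

This is 1/2 * 2F1(1, 1; 2; 1/5) in reduced canonical form. Verdict: the I6 logarithm reduction applies (the logarithm: parameters (1,1;2), x = 1/5). Hence: (-5/2) * ln(4/5).


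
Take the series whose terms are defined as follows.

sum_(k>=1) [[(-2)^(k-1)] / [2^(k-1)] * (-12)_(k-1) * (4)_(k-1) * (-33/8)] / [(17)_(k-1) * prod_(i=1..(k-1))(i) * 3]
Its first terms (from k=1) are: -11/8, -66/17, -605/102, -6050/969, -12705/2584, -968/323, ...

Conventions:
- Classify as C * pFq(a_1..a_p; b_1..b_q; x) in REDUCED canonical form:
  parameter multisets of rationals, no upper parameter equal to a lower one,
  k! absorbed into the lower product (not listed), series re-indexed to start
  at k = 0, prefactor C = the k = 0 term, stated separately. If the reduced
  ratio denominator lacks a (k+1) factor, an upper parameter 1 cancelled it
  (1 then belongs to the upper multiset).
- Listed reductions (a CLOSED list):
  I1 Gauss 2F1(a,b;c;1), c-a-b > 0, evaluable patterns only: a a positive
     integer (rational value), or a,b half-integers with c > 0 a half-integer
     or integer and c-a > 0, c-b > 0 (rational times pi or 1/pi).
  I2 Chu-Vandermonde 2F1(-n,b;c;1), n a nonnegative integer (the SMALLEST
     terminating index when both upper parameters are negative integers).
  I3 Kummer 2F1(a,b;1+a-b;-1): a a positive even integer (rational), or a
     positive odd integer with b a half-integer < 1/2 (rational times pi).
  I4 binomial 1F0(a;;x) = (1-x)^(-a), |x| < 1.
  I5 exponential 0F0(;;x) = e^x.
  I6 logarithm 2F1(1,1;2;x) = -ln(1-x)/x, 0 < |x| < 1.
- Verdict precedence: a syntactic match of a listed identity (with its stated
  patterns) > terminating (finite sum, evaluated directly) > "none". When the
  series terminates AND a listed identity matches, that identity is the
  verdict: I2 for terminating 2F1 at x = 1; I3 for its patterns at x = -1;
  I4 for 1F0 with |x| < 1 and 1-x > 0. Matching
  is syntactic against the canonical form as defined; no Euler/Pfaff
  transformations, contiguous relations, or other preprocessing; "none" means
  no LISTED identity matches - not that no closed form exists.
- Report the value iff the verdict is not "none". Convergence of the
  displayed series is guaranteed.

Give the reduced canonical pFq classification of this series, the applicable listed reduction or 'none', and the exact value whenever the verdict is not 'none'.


First insight: with t_0 = -11/8, the constant factors (C = -11/8, x = -1) combine into one prefactor.
Adjacent-term ratio: r(k) = (-1) * (k-12) (k+4) / [(k+17) (k+1)] - rational in k, leading ratio (-1); with t_0 = -11/8, classification follows.

x = -1 here; the reduced form reads 2F1, upper {-12, 4}, lower {17}, C = -11/8. Verdict: this is the Kummer evaluation I3 (x = -1; c = 17 equals 1+a-b for upper {-12, 4}: listed pattern). Its exact value is -55/2.


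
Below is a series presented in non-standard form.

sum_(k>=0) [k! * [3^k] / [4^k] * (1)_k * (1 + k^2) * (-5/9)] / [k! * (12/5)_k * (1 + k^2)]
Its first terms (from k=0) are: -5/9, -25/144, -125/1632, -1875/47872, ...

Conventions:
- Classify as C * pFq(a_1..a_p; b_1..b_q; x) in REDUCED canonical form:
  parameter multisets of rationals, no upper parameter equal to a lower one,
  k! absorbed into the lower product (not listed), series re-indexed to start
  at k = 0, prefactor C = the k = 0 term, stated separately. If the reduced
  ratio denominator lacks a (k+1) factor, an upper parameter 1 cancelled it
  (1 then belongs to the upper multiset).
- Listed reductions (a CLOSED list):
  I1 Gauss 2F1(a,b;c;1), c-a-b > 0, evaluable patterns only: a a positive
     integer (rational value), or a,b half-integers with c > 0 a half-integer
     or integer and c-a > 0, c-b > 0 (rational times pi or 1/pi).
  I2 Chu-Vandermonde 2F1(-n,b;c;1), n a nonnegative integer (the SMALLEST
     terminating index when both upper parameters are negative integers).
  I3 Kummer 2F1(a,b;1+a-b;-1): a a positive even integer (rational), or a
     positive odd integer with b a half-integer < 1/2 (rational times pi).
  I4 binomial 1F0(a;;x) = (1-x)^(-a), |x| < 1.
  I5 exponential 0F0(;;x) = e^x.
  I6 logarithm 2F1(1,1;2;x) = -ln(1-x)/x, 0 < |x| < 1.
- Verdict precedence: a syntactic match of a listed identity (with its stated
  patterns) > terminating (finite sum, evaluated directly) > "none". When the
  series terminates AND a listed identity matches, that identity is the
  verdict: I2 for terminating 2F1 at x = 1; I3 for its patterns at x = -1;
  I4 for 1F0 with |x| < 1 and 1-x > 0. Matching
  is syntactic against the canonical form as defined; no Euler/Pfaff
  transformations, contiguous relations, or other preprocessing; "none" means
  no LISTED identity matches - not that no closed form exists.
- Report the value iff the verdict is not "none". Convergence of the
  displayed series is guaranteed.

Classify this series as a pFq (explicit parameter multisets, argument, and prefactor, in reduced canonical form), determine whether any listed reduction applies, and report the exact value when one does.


The series (x = 3/4) is 2F1: upper {1, 1}, lower {12/5}, prefactor -5/9. Verdict: none. Every listed pattern misses the 2F1 form at 3/4, upper {1, 1}.

First insight: t_0 = -5/9 here, and k^2 + 1 divides numerator and denominator alike; C = -5/9 after cancelling.
Consecutive-term ratio: r(k) = (3/4) * (k+1) (k+1) / [(k+12/5) (k+1)] - poly over poly, x = (3/4) from leading terms; C = -5/9 at k = 0.


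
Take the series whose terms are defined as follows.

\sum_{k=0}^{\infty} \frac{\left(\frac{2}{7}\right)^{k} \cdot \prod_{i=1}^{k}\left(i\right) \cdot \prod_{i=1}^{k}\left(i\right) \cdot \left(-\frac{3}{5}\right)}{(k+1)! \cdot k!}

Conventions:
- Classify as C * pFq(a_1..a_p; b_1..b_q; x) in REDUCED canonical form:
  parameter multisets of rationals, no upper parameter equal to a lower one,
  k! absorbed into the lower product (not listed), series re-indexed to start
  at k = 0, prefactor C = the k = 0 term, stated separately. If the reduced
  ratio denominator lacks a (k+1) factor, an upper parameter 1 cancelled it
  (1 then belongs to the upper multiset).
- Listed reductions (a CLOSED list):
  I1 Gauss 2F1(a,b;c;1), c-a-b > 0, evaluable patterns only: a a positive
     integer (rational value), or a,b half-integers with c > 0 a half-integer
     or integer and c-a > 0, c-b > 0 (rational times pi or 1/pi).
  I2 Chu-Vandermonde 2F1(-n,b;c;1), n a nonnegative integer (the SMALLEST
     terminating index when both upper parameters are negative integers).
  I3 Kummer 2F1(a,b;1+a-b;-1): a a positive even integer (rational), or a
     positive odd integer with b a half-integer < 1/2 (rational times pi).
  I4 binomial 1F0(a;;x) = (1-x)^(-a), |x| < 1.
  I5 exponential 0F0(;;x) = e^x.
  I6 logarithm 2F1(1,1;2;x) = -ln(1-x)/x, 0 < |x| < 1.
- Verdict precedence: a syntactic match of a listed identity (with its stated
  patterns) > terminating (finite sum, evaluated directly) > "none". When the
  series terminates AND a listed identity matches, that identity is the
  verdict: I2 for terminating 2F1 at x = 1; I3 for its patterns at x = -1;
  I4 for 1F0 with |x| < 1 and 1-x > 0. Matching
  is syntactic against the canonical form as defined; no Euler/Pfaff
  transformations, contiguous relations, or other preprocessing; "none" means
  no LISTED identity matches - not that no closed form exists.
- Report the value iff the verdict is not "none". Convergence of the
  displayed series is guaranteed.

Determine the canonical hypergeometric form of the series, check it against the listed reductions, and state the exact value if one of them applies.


Prefactor -\frac{3}{5}, argument \frac{2}{7}: 2F1 with upper {1, 1} over lower {2}. Verdict: the logarithmic series (I6) matches (the logarithm: parameters (1,1;2), x = \frac{2}{7}). Sum: \frac{21}{10} \cdot \ln\left(\frac{5}{7}\right).

Key step: from the first term -\frac{3}{5}: the denominator's factorial ratio (C = -3/5) is a lower Pochhammer.
Ratio: r(k) = \frac{2}{7} * (k+1) (k+1) / [(k+2) (k+1)] - rational in k. x = \frac{2}{7}; t_0 = -\frac{3}{5}; negate the roots.
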